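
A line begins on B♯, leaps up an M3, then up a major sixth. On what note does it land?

A major third up from B# is D## (letter D, 4 semitones up).
A major sixth up from D## is B## (letter B, 9 semitones up).

B##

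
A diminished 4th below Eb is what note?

B

A fourth below E lands on the letter B.
A diminished fourth spans 4 semitones, so Eb moves to pitch class 11. On the letter B that is B.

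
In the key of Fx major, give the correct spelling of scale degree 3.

The F## major scale runs F## G## A## B# C## D## E##.
Degree 3 is A##.

A##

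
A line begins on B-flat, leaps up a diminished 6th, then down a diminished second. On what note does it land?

A diminished sixth up from Bb is Gbb (letter G, 7 semitones up).
A diminished second down from Gbb is F (letter F, 0 semitones down).

F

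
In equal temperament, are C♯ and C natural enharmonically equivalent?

No

C# is pitch class 1; C is pitch class 0.
The pitch classes differ (1 vs. 0), so they are not enharmonic equivalents.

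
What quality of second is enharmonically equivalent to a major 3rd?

doubly augmented

A major third spans 4 semitones.
A second spanning 4 semitones is doubly augmented (the major second is 2).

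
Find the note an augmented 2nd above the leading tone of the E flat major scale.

The leading tone of Eb major is D.
An augmented second (3 semitones) above D lands on the letter E, giving E#.

E#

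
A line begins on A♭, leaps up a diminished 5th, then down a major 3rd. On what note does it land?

Cbb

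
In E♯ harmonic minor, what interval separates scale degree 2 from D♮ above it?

diminished sixth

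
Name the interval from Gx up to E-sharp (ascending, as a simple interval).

minor sixth

The letter names run G→E, a span of 5 letter steps, so the interval is some kind of sixth.
G## to E# is 8 semitones. A major sixth is 9, so 8 makes it minor.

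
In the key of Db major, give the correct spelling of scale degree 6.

Bb

The Db major scale runs Db Eb F Gb Ab Bb C.
Degree 6 is Bb.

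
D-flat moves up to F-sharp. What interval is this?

augmented third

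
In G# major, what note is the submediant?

E#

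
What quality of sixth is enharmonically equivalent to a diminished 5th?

A diminished fifth spans 6 semitones.
A sixth spanning 6 semitones is doubly diminished (the major sixth is 9).

doubly diminished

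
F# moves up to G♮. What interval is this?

minor second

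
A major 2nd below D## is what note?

D down a major second is C, so the target letter is C.
From D##, a major second is 2 semitones down: C##.

C##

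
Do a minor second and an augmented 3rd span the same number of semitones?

No

A minor second spans 1 semitone; an augmented third spans 5.
The spans differ, so they are not enharmonic equivalents.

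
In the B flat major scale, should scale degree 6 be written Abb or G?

G

Each scale degree takes a distinct letter name. Degree 6 of a scale on B must use the letter G.
G and Abb are enharmonically the same pitch, but only G uses the letter G, so it is the correct spelling here.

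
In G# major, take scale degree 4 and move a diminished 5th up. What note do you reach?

Scale degree 4 of G# major is C#.
A diminished fifth (6 semitones) above C# lands on the letter G, giving G.

G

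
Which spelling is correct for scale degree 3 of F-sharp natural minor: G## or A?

A

Each scale degree takes a distinct letter name. Degree 3 of a scale on F must use the letter A.
A and G## are enharmonically the same pitch, but only A uses the letter A, so it is the correct spelling here.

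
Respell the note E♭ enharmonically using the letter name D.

D#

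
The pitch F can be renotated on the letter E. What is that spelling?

E#

Plain E sits 1 semitone below F, so on the letter E the same pitch needs a sharp: E#.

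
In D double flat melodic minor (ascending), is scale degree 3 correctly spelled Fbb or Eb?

Fbb

Each scale degree takes a distinct letter name. Degree 3 of a scale on D must use the letter F.
Fbb and Eb are enharmonically the same pitch, but only Fbb uses the letter F, so it is the correct spelling here.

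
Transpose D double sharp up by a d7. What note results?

D up a major seventh is C#, so the target letter is C.
From D##, a diminished seventh is 9 semitones up: C#.

C#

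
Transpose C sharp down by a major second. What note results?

B

C down a major second is Bb, so the target letter is B.
From C#, a major second is 2 semitones down: B.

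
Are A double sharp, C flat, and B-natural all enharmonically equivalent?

A## = pitch class 11 and Cb = pitch class 11 and B = pitch class 11 — the same pitch class, so they are enharmonic equivalents.

Yes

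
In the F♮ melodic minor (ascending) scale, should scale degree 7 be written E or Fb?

E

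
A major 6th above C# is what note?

A sixth above C lands on the letter A.
A major sixth spans 9 semitones, so C# moves to pitch class 10. On the letter A that is A#.

A#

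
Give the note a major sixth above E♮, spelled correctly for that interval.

C#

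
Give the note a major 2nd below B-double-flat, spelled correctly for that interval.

Abb

A second below B lands on the letter A.
A major second spans 2 semitones, so Bbb moves to pitch class 7. On the letter A that is Abb.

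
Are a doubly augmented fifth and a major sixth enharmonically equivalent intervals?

A doubly augmented fifth spans 9 semitones; a major sixth spans 9.
They are enharmonically equivalent.

Yes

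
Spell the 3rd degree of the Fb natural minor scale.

The Fb natural minor scale runs Fb Gb Abb Bbb Cb Dbb Ebb.
Degree 3 is Abb.

Abb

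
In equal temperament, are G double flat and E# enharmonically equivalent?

Yes

Gbb is pitch class 5; E# is pitch class 5.
All spellings map to pitch class 5, so they are enharmonically equivalent.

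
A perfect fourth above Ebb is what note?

E up a perfect fourth is A, so the target letter is A.
From Ebb, a perfect fourth is 5 semitones up: Abb.

Abb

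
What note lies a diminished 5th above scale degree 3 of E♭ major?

Scale degree 3 of Eb major is G.
A diminished fifth (6 semitones) above G lands on the letter D, giving Db.

Db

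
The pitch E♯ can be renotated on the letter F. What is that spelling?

F

E# is pitch class 5. The letter F alone is pitch class 5.
Pitch class 5 on F needs no accidental: F.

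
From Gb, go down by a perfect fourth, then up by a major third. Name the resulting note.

F

A perfect fourth down from Gb is Db (letter D, 5 semitones down).
A major third up from Db is F (letter F, 4 semitones up).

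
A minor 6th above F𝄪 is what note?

F up a major sixth is D, so the target letter is D.
From F##, a minor sixth is 8 semitones up: D#.

D#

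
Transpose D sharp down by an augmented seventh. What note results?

A seventh below D lands on the letter E.
An augmented seventh spans 12 semitones, so D# moves to pitch class 3. On the letter E that is Eb.

Eb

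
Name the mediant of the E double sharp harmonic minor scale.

Degree 3 takes the letter 2 steps above E, which is G.
In harmonic minor, degree 3 sits 3 semitones above the tonic. E## + 3 semitones is pitch class 9, spelled on G as G##.

G##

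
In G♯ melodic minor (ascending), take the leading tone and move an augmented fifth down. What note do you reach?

B

The leading tone of G# melodic minor (ascending) is F##.
An augmented fifth (8 semitones) below F## lands on the letter B, giving B.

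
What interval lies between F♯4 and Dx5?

augmented sixth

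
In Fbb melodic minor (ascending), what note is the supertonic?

Gbb

Degree 2 takes the letter 1 step above F, which is G.
In melodic minor (ascending), degree 2 sits 2 semitones above the tonic. Fbb + 2 semitones is pitch class 5, spelled on G as Gbb.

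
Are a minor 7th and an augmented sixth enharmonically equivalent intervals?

Yes

A minor seventh spans 10 semitones; an augmented sixth spans 10.
They are enharmonically equivalent.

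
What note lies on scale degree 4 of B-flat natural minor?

Degree 4 takes the letter 3 steps above B, which is E.
In natural minor, degree 4 sits 5 semitones above the tonic. Bb + 5 semitones is pitch class 3, spelled on E as Eb.

Eb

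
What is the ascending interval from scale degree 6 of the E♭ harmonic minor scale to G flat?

Scale degree 6 of Eb harmonic minor is Cb.
Cb up to Gb: letters C→G make it a fifth; 7 semitones makes it perfect.

perfect fifth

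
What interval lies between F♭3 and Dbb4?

minor sixth

Counting letters F–G–A–B–C–D gives a sixth.
Fb→Dbb = 8 semitones, 1 narrower than the major sixth (9), so minor.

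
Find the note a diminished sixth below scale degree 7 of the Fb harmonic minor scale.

G#

Scale degree 7 of Fb harmonic minor is Eb.
A diminished sixth (7 semitones) below Eb lands on the letter G, giving G#.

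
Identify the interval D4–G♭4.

diminished fourth

Counting letters D–E–F–G gives a fourth.
D→Gb = 4 semitones, 1 narrower than the perfect fourth (5), so diminished.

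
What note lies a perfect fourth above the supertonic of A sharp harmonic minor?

E#

The supertonic of A# harmonic minor is B#.
A perfect fourth (5 semitones) above B# lands on the letter E, giving E#.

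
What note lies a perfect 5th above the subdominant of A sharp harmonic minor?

A#

The subdominant of A# harmonic minor is D#.
A perfect fifth (7 semitones) above D# lands on the letter A, giving A#.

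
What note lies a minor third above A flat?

Cb

A up a major third is C#, so the target letter is C.
From Ab, a minor third is 3 semitones up: Cb.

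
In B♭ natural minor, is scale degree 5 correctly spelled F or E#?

F

Each scale degree takes a distinct letter name. Degree 5 of a scale on B must use the letter F.
F and E# are enharmonically the same pitch, but only F uses the letter F, so it is the correct spelling here.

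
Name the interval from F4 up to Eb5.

The letter names run F→E, a span of 6 letter steps, so the interval is some kind of seventh.
F to Eb is 10 semitones. A major seventh is 11, so 10 makes it minor.

minor seventh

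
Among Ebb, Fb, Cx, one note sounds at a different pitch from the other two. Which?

In 12-tone equal temperament, enharmonic equivalents share a pitch class. Ebb is pitch class 2; Fb is pitch class 4; C## is pitch class 2.
Ebb and C## share pitch class 2, while Fb is pitch class 4.

Fb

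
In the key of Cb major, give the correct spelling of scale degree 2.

Db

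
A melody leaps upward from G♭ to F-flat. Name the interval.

Counting letters G–A–B–C–D–E–F gives a seventh.
Gb→Fb = 10 semitones, 1 narrower than the major seventh (11), so minor.

minor seventh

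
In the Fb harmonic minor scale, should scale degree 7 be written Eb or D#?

Eb

Each scale degree takes a distinct letter name. Degree 7 of a scale on F must use the letter E.
Eb and D# are enharmonically the same pitch, but only Eb uses the letter E, so it is the correct spelling here.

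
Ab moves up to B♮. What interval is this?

The letter names run A→B, a span of 1 letter step, so the interval is some kind of second.
Ab to B is 3 semitones. A major second is 2, so 3 makes it augmented.

augmented second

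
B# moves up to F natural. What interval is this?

doubly diminished fifth

Counting letters B–C–D–E–F gives a fifth.
B#→F = 5 semitones, 2 narrower than the perfect fifth (7), so doubly diminished.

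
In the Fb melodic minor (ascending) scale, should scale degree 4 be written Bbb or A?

Each scale degree takes a distinct letter name. Degree 4 of a scale on F must use the letter B.
Bbb and A are enharmonically the same pitch, but only Bbb uses the letter B, so it is the correct spelling here.

Bbb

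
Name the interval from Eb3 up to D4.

The letter names run E→D, a span of 6 letter steps, so the interval is some kind of seventh.
Eb to D is 11 semitones. A major seventh is 11, so 11 makes it major.

major seventh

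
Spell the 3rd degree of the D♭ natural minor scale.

Fb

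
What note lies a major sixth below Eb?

A sixth below E lands on the letter G.
A major sixth spans 9 semitones, so Eb moves to pitch class 6. On the letter G that is Gb.

Gb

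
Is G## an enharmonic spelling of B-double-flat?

Yes

G## is pitch class 9; Bbb is pitch class 9.
All spellings map to pitch class 9, so they are enharmonically equivalent.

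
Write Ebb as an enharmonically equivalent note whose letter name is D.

D

Ebb is pitch class 2. The letter D alone is pitch class 2.
Pitch class 2 on D needs no accidental: D.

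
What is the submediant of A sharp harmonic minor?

Degree 6 takes the letter 5 steps above A, which is F.
In harmonic minor, degree 6 sits 8 semitones above the tonic. A# + 8 semitones is pitch class 6, spelled on F as F#.

F#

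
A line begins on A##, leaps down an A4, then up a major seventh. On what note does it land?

D##

An augmented fourth down from A## is E# (letter E, 6 semitones down).
A major seventh up from E# is D## (letter D, 11 semitones up).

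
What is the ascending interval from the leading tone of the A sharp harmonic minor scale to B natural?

The leading tone of A# harmonic minor is G##.
G## up to B: letters G→B make it a third; 2 semitones makes it diminished.

diminished third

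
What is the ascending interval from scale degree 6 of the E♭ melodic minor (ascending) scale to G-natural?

Scale degree 6 of Eb melodic minor (ascending) is C.
C up to G: letters C→G make it a fifth; 7 semitones makes it perfect.

perfect fifth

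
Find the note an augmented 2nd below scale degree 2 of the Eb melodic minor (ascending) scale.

Ebb

Scale degree 2 of Eb melodic minor (ascending) is F.
An augmented second (3 semitones) below F lands on the letter E, giving Ebb.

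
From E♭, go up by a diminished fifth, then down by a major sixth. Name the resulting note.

Dbb

A diminished fifth up from Eb is Bbb (letter B, 6 semitones up).
A major sixth down from Bbb is Dbb (letter D, 9 semitones down).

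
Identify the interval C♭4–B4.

augmented seventh

Counting letters C–D–E–F–G–A–B gives a seventh.
Cb→B = 12 semitones, 1 wider than the major seventh (11), so augmented.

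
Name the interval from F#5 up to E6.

The letter names run F→E, a span of 6 letter steps, so the interval is some kind of seventh.
F# to E is 10 semitones. A major seventh is 11, so 10 makes it minor.

minor seventh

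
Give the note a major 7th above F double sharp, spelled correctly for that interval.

E##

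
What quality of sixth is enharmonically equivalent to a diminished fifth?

A diminished fifth spans 6 semitones.
A sixth spanning 6 semitones is doubly diminished (the major sixth is 9).

doubly diminished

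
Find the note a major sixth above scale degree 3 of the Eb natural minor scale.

Eb

Scale degree 3 of Eb natural minor is Gb.
A major sixth (9 semitones) above Gb lands on the letter E, giving Eb.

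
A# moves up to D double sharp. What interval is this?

augmented fourth

The letter names run A→D, a span of 3 letter steps, so the interval is some kind of fourth.
A# to D## is 6 semitones. A perfect fourth is 5, so 6 makes it augmented.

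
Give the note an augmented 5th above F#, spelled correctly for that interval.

C##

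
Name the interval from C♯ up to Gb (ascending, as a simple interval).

doubly diminished fifth

Counting letters C–D–E–F–G gives a fifth.
C#→Gb = 5 semitones, 2 narrower than the perfect fifth (7), so doubly diminished.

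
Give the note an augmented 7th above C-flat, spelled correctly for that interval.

B

C up a major seventh is B, so the target letter is B.
From Cb, an augmented seventh is 12 semitones up: B.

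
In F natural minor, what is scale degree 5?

C

Degree 5 takes the letter 4 steps above F, which is C.
In natural minor, degree 5 sits 7 semitones above the tonic. F + 7 semitones is pitch class 0, spelled on C as C.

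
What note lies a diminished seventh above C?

Bbb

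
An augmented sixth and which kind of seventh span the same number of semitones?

An augmented sixth spans 10 semitones.
A seventh spanning 10 semitones is minor (the major seventh is 11).

minor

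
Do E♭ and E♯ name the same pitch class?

No

Two spellings are enharmonically equivalent only if they share a pitch class.
Here Eb → 3, E# → 5; 3 ≠ 5, so they are not.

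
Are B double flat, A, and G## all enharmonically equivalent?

Yes

Bbb = pitch class 9 and A = pitch class 9 and G## = pitch class 9 — the same pitch class, so they are enharmonic equivalents.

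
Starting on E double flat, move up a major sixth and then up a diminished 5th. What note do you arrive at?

A major sixth up from Ebb is Cb (letter C, 9 semitones up).
A diminished fifth up from Cb is Gbb (letter G, 6 semitones up).

Gbb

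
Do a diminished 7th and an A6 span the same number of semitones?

No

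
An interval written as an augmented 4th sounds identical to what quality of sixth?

An augmented fourth spans 6 semitones.
A sixth spanning 6 semitones is doubly diminished (the major sixth is 9).

doubly diminished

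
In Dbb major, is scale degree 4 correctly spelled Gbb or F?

Gbb

Each scale degree takes a distinct letter name. Degree 4 of a scale on D must use the letter G.
Gbb and F are enharmonically the same pitch, but only Gbb uses the letter G, so it is the correct spelling here.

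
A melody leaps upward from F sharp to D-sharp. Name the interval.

major sixth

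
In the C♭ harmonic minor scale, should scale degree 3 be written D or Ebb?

Ebb

Each scale degree takes a distinct letter name. Degree 3 of a scale on C must use the letter E.
Ebb and D are enharmonically the same pitch, but only Ebb uses the letter E, so it is the correct spelling here.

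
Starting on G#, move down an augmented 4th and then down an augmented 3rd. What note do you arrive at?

Bbb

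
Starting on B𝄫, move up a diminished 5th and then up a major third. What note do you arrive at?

Abb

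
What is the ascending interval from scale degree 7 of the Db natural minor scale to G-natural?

Scale degree 7 of Db natural minor is Cb.
Cb up to G: letters C→G make it a fifth; 8 semitones makes it augmented.

augmented fifth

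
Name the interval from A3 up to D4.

Counting letters A–B–C–D gives a fourth.
A→D = 5 semitones, exactly the perfect fourth.

perfect fourth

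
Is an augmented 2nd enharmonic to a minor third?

An augmented second spans 3 semitones; a minor third spans 3.
They are enharmonically equivalent.

Yes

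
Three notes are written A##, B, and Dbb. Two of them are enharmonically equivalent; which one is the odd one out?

Dbb

In 12-tone equal temperament, enharmonic equivalents share a pitch class. A## is pitch class 11; B is pitch class 11; Dbb is pitch class 0.
A## and B share pitch class 11, while Dbb is pitch class 0.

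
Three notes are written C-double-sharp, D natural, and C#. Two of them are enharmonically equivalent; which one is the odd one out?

In 12-tone equal temperament, enharmonic equivalents share a pitch class. C## is pitch class 2; D is pitch class 2; C# is pitch class 1.
C## and D share pitch class 2, while C# is pitch class 1.

C#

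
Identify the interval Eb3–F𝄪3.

doubly augmented second

The letter names run E→F, a span of 1 letter step, so the interval is some kind of second.
Eb to F## is 4 semitones. A major second is 2, so 4 makes it doubly augmented.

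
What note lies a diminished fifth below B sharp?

E##

B down a perfect fifth is E, so the target letter is E.
From B#, a diminished fifth is 6 semitones down: E##.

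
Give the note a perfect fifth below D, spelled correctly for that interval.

A fifth below D lands on the letter G.
A perfect fifth spans 7 semitones, so D moves to pitch class 7. On the letter G that is G.

G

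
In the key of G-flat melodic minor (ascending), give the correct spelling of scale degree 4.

Degree 4 takes the letter 3 steps above G, which is C.
In melodic minor (ascending), degree 4 sits 5 semitones above the tonic. Gb + 5 semitones is pitch class 11, spelled on C as Cb.

Cb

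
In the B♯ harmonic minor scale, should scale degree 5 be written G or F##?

F##

Each scale degree takes a distinct letter name. Degree 5 of a scale on B must use the letter F.
F## and G are enharmonically the same pitch, but only F## uses the letter F, so it is the correct spelling here.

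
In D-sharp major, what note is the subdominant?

Degree 4 takes the letter 3 steps above D, which is G.
In major, degree 4 sits 5 semitones above the tonic. D# + 5 semitones is pitch class 8, spelled on G as G#.

G#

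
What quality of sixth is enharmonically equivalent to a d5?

doubly diminished

A diminished fifth spans 6 semitones.
A sixth spanning 6 semitones is doubly diminished (the major sixth is 9).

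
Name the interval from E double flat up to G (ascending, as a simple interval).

Counting letters E–F–G gives a third.
Ebb→G = 5 semitones, 1 wider than the major third (4), so augmented.

augmented third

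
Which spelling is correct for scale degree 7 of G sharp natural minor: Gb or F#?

Each scale degree takes a distinct letter name. Degree 7 of a scale on G must use the letter F.
F# and Gb are enharmonically the same pitch, but only F# uses the letter F, so it is the correct spelling here.

F#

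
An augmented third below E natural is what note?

Cb

A third below E lands on the letter C.
An augmented third spans 5 semitones, so E moves to pitch class 11. On the letter C that is Cb.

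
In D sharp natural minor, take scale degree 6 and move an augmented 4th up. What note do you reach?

Scale degree 6 of D# natural minor is B.
An augmented fourth (6 semitones) above B lands on the letter E, giving E#.

E#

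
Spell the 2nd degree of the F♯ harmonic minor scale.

G#

Degree 2 takes the letter 1 step above F, which is G.
In harmonic minor, degree 2 sits 2 semitones above the tonic. F# + 2 semitones is pitch class 8, spelled on G as G#.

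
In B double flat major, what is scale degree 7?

Ab

Degree 7 takes the letter 6 steps above B, which is A.
In major, degree 7 sits 11 semitones above the tonic. Bbb + 11 semitones is pitch class 8, spelled on A as Ab.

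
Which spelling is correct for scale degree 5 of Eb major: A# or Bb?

Each scale degree takes a distinct letter name. Degree 5 of a scale on E must use the letter B.
Bb and A# are enharmonically the same pitch, but only Bb uses the letter B, so it is the correct spelling here.

Bb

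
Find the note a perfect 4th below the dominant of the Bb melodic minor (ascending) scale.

The dominant of Bb melodic minor (ascending) is F.
A perfect fourth (5 semitones) below F lands on the letter C, giving C.

C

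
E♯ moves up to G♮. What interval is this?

diminished third

The letter names run E→G, a span of 2 letter steps, so the interval is some kind of third.
E# to G is 2 semitones. A major third is 4, so 2 makes it diminished.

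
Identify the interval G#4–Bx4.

The letter names run G→B, a span of 2 letter steps, so the interval is some kind of third.
G# to B## is 5 semitones. A major third is 4, so 5 makes it augmented.

augmented third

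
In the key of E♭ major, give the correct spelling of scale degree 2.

F

The Eb major scale runs Eb F G Ab Bb C D.
Degree 2 is F.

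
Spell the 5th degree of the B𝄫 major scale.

The Bbb major scale runs Bbb Cb Db Ebb Fb Gb Ab.
Degree 5 is Fb.

Fb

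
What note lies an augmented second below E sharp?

E down a major second is D, so the target letter is D.
From E#, an augmented second is 3 semitones down: D.

D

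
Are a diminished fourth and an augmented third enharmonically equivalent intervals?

A diminished fourth spans 4 semitones; an augmented third spans 5.
The spans differ, so they are not enharmonic equivalents.

No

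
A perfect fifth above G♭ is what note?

Db

A fifth above G lands on the letter D.
A perfect fifth spans 7 semitones, so Gb moves to pitch class 1. On the letter D that is Db.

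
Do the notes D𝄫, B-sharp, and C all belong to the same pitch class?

Yes

Dbb is pitch class 0; B# is pitch class 0; C is pitch class 0.
All spellings map to pitch class 0, so they are enharmonically equivalent.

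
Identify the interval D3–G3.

The letter names run D→G, a span of 3 letter steps, so the interval is some kind of fourth.
D to G is 5 semitones. A perfect fourth is 5, so 5 makes it perfect.

perfect fourth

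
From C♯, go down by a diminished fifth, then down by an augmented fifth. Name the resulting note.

B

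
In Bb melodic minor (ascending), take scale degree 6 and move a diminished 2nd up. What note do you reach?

Abb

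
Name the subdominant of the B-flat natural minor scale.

Eb

The Bb natural minor scale runs Bb C Db Eb F Gb Ab.
Degree 4 is Eb.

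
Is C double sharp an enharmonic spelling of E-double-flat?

Yes

C## = pitch class 2 and Ebb = pitch class 2 — the same pitch class, so they are enharmonic equivalents.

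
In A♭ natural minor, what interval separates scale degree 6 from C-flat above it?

perfect fifth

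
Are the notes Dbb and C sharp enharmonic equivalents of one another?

Two spellings are enharmonically equivalent only if they share a pitch class.
Here Dbb → 0, C# → 1; 0 ≠ 1, so they are not.

No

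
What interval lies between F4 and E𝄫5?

The letter names run F→E, a span of 6 letter steps, so the interval is some kind of seventh.
F to Ebb is 9 semitones. A major seventh is 11, so 9 makes it diminished.

diminished seventh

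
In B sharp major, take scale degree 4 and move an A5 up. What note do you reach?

B##

Scale degree 4 of B# major is E#.
An augmented fifth (8 semitones) above E# lands on the letter B, giving B##.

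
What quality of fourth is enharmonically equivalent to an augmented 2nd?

doubly diminished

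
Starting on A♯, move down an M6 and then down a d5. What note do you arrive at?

A major sixth down from A# is C# (letter C, 9 semitones down).
A diminished fifth down from C# is F## (letter F, 6 semitones down).

F##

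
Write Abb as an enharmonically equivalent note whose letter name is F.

F##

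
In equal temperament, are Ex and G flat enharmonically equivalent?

Yes

E## = pitch class 6 and Gb = pitch class 6 — the same pitch class, so they are enharmonic equivalents.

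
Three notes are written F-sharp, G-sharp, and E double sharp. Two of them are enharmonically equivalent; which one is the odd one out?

G#

In 12-tone equal temperament, enharmonic equivalents share a pitch class. F# is pitch class 6; G# is pitch class 8; E## is pitch class 6.
F# and E## share pitch class 6, while G# is pitch class 8.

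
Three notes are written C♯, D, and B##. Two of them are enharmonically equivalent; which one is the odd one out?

D

In 12-tone equal temperament, enharmonic equivalents share a pitch class. C# is pitch class 1; D is pitch class 2; B## is pitch class 1.
C# and B## share pitch class 1, while D is pitch class 2.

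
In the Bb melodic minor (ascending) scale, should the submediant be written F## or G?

Each scale degree takes a distinct letter name. Degree 6 of a scale on B must use the letter G.
G and F## are enharmonically the same pitch, but only G uses the letter G, so it is the correct spelling here.

G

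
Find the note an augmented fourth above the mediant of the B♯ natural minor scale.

G##

The mediant of B# natural minor is D#.
An augmented fourth (6 semitones) above D# lands on the letter G, giving G##.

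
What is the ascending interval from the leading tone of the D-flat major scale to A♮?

The leading tone of Db major is C.
C up to A: letters C→A make it a sixth; 9 semitones makes it major.

major sixth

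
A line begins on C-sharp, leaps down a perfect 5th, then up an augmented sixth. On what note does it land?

A perfect fifth down from C# is F# (letter F, 7 semitones down).
An augmented sixth up from F# is D## (letter D, 10 semitones up).

D##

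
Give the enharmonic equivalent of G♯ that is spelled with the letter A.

Ab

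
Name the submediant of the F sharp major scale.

The F# major scale runs F# G# A# B C# D# E#.
Degree 6 is D#.

D#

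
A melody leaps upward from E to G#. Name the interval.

Counting letters E–F–G gives a third.
E→G# = 4 semitones, exactly the major third.

major third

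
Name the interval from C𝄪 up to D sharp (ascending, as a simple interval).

Counting letters C–D gives a second.
C##→D# = 1 semitone, 1 narrower than the major second (2), so minor.

minor second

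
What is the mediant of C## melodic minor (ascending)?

E#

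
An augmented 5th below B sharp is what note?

E

B down a perfect fifth is E, so the target letter is E.
From B#, an augmented fifth is 8 semitones down: E.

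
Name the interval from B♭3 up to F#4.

Counting letters B–C–D–E–F gives a fifth.
Bb→F# = 8 semitones, 1 wider than the perfect fifth (7), so augmented.

augmented fifth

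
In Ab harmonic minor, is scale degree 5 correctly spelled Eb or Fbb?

Each scale degree takes a distinct letter name. Degree 5 of a scale on A must use the letter E.
Eb and Fbb are enharmonically the same pitch, but only Eb uses the letter E, so it is the correct spelling here.

Eb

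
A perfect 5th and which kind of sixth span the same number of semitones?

A perfect fifth spans 7 semitones.
A sixth spanning 7 semitones is diminished (the major sixth is 9).

diminished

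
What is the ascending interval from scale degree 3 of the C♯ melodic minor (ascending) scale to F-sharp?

major second

Scale degree 3 of C# melodic minor (ascending) is E.
E up to F#: letters E→F make it a second; 2 semitones makes it major.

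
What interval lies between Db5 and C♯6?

augmented seventh

The letter names run D→C, a span of 6 letter steps, so the interval is some kind of seventh.
Db to C# is 12 semitones. A major seventh is 11, so 12 makes it augmented.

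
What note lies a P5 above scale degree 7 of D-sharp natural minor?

G#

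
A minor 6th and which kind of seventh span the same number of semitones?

A minor sixth spans 8 semitones.
A seventh spanning 8 semitones is doubly diminished (the major seventh is 11).

doubly diminished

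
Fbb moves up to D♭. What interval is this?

augmented sixth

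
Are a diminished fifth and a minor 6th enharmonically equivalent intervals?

A diminished fifth spans 6 semitones; a minor sixth spans 8.
The spans differ, so they are not enharmonic equivalents.

No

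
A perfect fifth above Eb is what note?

Bb

A fifth above E lands on the letter B.
A perfect fifth spans 7 semitones, so Eb moves to pitch class 10. On the letter B that is Bb.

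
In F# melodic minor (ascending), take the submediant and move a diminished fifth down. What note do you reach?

G##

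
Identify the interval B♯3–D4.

The letter names run B→D, a span of 2 letter steps, so the interval is some kind of third.
B# to D is 2 semitones. A major third is 4, so 2 makes it diminished.

diminished third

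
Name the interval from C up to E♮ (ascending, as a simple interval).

major third

Counting letters C–D–E gives a third.
C→E = 4 semitones, exactly the major third.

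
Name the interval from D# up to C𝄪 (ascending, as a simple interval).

major seventh

Counting letters D–E–F–G–A–B–C gives a seventh.
D#→C## = 11 semitones, exactly the major seventh.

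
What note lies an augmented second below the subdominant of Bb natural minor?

Dbb

The subdominant of Bb natural minor is Eb.
An augmented second (3 semitones) below Eb lands on the letter D, giving Dbb.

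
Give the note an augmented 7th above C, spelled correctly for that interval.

B#

C up a major seventh is B, so the target letter is B.
From C, an augmented seventh is 12 semitones up: B#.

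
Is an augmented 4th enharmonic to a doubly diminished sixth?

An augmented fourth spans 6 semitones; a doubly diminished sixth spans 6.
They are enharmonically equivalent.

Yes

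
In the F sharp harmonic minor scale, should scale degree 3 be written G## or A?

A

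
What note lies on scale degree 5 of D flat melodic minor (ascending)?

Degree 5 takes the letter 4 steps above D, which is A.
In melodic minor (ascending), degree 5 sits 7 semitones above the tonic. Db + 7 semitones is pitch class 8, spelled on A as Ab.

Ab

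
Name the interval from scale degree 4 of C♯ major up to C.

Scale degree 4 of C# major is F#.
F# up to C: letters F→C make it a fifth; 6 semitones makes it diminished.

diminished fifth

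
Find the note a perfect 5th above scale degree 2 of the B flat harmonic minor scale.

G

Scale degree 2 of Bb harmonic minor is C.
A perfect fifth (7 semitones) above C lands on the letter G, giving G.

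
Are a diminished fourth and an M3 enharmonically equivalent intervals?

Yes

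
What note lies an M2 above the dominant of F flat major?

Db

The dominant of Fb major is Cb.
A major second (2 semitones) above Cb lands on the letter D, giving Db.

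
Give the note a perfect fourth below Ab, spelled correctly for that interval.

Eb

A down a perfect fourth is E, so the target letter is E.
From Ab, a perfect fourth is 5 semitones down: Eb.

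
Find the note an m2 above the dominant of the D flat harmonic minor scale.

Bbb

The dominant of Db harmonic minor is Ab.
A minor second (1 semitone) above Ab lands on the letter B, giving Bbb.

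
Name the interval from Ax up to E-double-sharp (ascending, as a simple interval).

The letter names run A→E, a span of 4 letter steps, so the interval is some kind of fifth.
A## to E## is 7 semitones. A perfect fifth is 7, so 7 makes it perfect.

perfect fifth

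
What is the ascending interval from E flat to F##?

doubly augmented second

The letter names run E→F, a span of 1 letter step, so the interval is some kind of second.
Eb to F## is 4 semitones. A major second is 2, so 4 makes it doubly augmented.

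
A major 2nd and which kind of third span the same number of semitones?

A major second spans 2 semitones.
A third spanning 2 semitones is diminished (the major third is 4).

diminished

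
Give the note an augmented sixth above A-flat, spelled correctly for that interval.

F#

A up a major sixth is F#, so the target letter is F.
From Ab, an augmented sixth is 10 semitones up: F#.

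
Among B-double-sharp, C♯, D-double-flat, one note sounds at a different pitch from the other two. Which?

In 12-tone equal temperament, enharmonic equivalents share a pitch class. B## is pitch class 1; C# is pitch class 1; Dbb is pitch class 0.
B## and C# share pitch class 1, while Dbb is pitch class 0.

Dbb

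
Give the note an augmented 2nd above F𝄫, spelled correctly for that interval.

A second above F lands on the letter G.
An augmented second spans 3 semitones, so Fbb moves to pitch class 6. On the letter G that is Gb.

Gb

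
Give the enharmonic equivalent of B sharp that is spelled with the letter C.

C

B# is pitch class 0. The letter C alone is pitch class 0.
Pitch class 0 on C needs no accidental: C.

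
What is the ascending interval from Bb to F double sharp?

doubly augmented fifth

Counting letters B–C–D–E–F gives a fifth.
Bb→F## = 9 semitones, 2 wider than the perfect fifth (7), so doubly augmented.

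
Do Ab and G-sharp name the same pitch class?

Ab is pitch class 8; G# is pitch class 8.
All spellings map to pitch class 8, so they are enharmonically equivalent.

Yes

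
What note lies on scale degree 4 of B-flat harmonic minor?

Eb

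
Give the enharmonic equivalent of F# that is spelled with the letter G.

Plain G sits 1 semitone above F#, so on the letter G the same pitch needs a flat: Gb.

Gb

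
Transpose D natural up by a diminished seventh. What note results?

Cb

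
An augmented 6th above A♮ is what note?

A up a major sixth is F#, so the target letter is F.
From A, an augmented sixth is 10 semitones up: F##.

F##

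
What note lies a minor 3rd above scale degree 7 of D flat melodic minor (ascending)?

Eb

Scale degree 7 of Db melodic minor (ascending) is C.
A minor third (3 semitones) above C lands on the letter E, giving Eb.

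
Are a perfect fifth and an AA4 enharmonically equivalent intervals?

A perfect fifth spans 7 semitones; a doubly augmented fourth spans 7.
They are enharmonically equivalent.

Yes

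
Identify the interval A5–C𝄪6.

The letter names run A→C, a span of 2 letter steps, so the interval is some kind of third.
A to C## is 5 semitones. A major third is 4, so 5 makes it augmented.

augmented third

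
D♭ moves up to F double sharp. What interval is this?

Counting letters D–E–F gives a third.
Db→F## = 6 semitones, 2 wider than the major third (4), so doubly augmented.

doubly augmented third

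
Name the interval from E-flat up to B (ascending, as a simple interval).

augmented fifth

Counting letters E–F–G–A–B gives a fifth.
Eb→B = 8 semitones, 1 wider than the perfect fifth (7), so augmented.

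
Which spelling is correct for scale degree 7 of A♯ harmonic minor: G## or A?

G##

Each scale degree takes a distinct letter name. Degree 7 of a scale on A must use the letter G.
G## and A are enharmonically the same pitch, but only G## uses the letter G, so it is the correct spelling here.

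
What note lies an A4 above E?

A#

A fourth above E lands on the letter A.
An augmented fourth spans 6 semitones, so E moves to pitch class 10. On the letter A that is A#.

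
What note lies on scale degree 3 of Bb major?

The Bb major scale runs Bb C D Eb F G A.
Degree 3 is D.

D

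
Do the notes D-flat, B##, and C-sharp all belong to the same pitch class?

Db is pitch class 1; B## is pitch class 1; C# is pitch class 1.
All spellings map to pitch class 1, so they are enharmonically equivalent.

Yes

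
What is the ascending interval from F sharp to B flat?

Counting letters F–G–A–B gives a fourth.
F#→Bb = 4 semitones, 1 narrower than the perfect fourth (5), so diminished.

diminished fourth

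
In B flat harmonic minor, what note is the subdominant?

Eb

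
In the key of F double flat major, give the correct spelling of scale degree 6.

Dbb

Degree 6 takes the letter 5 steps above F, which is D.
In major, degree 6 sits 9 semitones above the tonic. Fbb + 9 semitones is pitch class 0, spelled on D as Dbb.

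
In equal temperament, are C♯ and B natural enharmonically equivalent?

Two spellings are enharmonically equivalent only if they share a pitch class.
Here C# → 1, B → 11; 1 ≠ 11, so they are not.

No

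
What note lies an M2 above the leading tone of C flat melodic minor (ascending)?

C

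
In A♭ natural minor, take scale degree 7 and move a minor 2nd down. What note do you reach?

F

Scale degree 7 of Ab natural minor is Gb.
A minor second (1 semitone) below Gb lands on the letter F, giving F.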